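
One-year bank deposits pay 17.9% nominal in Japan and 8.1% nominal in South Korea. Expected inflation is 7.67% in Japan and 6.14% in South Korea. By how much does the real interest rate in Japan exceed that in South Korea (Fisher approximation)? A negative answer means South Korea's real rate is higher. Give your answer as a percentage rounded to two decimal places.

8.27%

Japan: 17.9% − 7.67% = 10.230%
South Korea: 8.1% − 6.14% = 1.960%
Differential = 8.270% → 8.27%.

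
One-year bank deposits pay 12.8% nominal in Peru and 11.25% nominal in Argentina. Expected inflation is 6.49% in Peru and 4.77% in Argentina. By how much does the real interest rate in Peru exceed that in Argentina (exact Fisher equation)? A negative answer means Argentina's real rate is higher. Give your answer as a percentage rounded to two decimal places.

-0.26%

Peru: (1 + 0.1280)/(1 + 0.0649) − 1 = 5.9254%
Argentina: (1 + 0.1125)/(1 + 0.0477) − 1 = 6.1850%
Differential = 5.9254% − 6.1850% = -0.2595% → -0.26%.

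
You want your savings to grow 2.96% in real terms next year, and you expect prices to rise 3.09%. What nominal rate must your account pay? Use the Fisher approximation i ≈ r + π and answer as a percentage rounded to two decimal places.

6.05%

i ≈ r + π = 2.96% + 3.09% = 6.05%.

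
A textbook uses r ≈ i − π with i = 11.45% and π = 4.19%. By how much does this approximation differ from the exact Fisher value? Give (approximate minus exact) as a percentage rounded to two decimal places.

0.29%

Approximate: r ≈ 11.450% − 4.190% = 7.2600%
Exact: (1 + 0.1145)/(1 + 0.0419) − 1 = 6.9680%
Error = 7.2600% − 6.9680% = 0.2920% → 0.29%.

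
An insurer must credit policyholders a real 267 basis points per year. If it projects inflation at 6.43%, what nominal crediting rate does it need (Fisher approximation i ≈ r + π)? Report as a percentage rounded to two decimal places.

i ≈ r + π = 2.67% + 6.43% = 9.10%.

9.10%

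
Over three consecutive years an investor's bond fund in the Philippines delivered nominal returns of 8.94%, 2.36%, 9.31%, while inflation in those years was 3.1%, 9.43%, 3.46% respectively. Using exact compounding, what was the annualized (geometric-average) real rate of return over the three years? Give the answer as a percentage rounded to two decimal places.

Nominal growth factor = 1.0894 × 1.0236 × 1.0931 = 1.21892657
Price-level growth factor = 1.0310 × 1.0943 × 1.0346 = 1.16725983
Real growth factor = 1.21892657 / 1.16725983 = 1.04426327
Annualized real rate = 1.04426327^(1/3) − 1 = 1.4542% → 1.45%.

1.45%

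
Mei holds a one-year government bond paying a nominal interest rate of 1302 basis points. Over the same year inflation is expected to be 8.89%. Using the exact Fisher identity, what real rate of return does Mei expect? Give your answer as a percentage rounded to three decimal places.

1 + r = 1.13020 / 1.08890 = 1.037928
r = 1.037928 − 1 = 3.7928%, i.e. 3.793%.

3.793%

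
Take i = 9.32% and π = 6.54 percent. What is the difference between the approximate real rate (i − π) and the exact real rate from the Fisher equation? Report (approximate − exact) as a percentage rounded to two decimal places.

0.17%

Approximate: r ≈ 9.320% − 6.540% = 2.7800%
Exact: (1 + 0.0932)/(1 + 0.0654) − 1 = 2.6093%
Error = 2.7800% − 2.6093% = 0.1707% → 0.17%.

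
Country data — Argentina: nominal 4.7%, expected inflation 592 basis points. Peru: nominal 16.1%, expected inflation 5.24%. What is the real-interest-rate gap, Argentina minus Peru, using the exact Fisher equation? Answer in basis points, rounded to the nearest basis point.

-1147 basis points

Argentina: (1 + 0.0470)/(1 + 0.0592) − 1 = -1.1518%
Peru: (1 + 0.1610)/(1 + 0.0524) − 1 = 10.3193%
Differential = -1.1518% − 10.3193% = -11.4711% → -1147 basis points.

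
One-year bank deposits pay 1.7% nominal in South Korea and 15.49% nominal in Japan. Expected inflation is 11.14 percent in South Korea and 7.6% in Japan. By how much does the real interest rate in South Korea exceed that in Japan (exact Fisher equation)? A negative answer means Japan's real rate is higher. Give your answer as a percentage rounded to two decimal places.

-15.83%

South Korea: (1 + 0.0170)/(1 + 0.1114) − 1 = -8.4938%
Japan: (1 + 0.1549)/(1 + 0.0760) − 1 = 7.3327%
Differential = -8.4938% − 7.3327% = -15.8265% → -15.83%.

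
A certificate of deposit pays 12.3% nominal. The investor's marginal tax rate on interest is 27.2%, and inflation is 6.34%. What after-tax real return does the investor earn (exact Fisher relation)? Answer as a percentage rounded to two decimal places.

2.46%

After-tax nominal return = 12.3% × (1 − 0.272) = 8.9544%.
1 + r = 1.089544 / 1.06340 = 1.024585
After-tax real rate = 1.024585 − 1 → 2.46%.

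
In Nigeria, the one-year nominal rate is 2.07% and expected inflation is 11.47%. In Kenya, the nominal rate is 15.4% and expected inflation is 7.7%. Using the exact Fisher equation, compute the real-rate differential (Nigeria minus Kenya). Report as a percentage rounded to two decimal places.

-15.58%

Nigeria: (1 + 0.0207)/(1 + 0.1147) − 1 = -8.4328%
Kenya: (1 + 0.1540)/(1 + 0.0770) − 1 = 7.1495%
Differential = -8.4328% − 7.1495% = -15.5823% → -15.58%.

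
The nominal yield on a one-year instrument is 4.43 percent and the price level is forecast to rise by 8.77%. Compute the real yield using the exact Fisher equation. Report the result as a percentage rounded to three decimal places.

-3.990%

1 + r = 1.04430 / 1.08770 = 0.960099
r = 0.960099 − 1 = -3.9901%, i.e. -3.990%.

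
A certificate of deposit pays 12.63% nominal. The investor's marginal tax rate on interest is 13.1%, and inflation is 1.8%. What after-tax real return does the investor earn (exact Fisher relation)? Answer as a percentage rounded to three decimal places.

After-tax nominal return = 12.63% × (1 − 0.131) = 10.97547%.
1 + r = 1.1097547 / 1.01800 = 1.090132
After-tax real rate = 1.090132 − 1 → 9.013%.

9.013%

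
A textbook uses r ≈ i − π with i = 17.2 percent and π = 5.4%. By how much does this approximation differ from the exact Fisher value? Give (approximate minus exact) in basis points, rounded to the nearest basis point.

Approximate: r ≈ 17.200% − 5.400% = 11.8000%
Exact: (1 + 0.1720)/(1 + 0.0540) − 1 = 11.1954%
Error = 11.8000% − 11.1954% = 0.6046% → 60 basis points.

60 basis points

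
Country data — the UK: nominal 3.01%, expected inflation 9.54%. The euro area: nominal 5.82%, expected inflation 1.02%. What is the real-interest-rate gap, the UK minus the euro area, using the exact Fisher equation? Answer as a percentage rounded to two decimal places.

The UK: (1 + 0.0301)/(1 + 0.0954) − 1 = -5.9613%
The euro area: (1 + 0.0582)/(1 + 0.0102) − 1 = 4.7515%
Differential = -5.9613% − 4.7515% = -10.7128% → -10.71%.

-10.71%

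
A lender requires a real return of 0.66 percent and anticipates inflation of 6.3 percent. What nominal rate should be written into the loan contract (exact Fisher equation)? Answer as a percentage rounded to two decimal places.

7.00%

(1 + i) = (1 + r)(1 + π) = 1.00660 × 1.06300 = 1.0700158
i = 1.0700158 − 1, so the required nominal rate is 7.00%.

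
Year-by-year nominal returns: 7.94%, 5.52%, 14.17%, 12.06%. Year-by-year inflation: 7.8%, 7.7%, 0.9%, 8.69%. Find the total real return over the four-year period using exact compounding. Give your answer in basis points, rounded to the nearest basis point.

1445 basis points

Compound the nominal returns: 1.0794 × 1.0552 × 1.1417 × 1.1206 = 1.457202.
Compound inflation: 1.0780 × 1.0770 × 1.0090 × 1.0869 = 1.273254.
Deflate: 1.457202 / 1.273254 = 1.144470.
Total real return = 1.144470 − 1 → 1445 basis points.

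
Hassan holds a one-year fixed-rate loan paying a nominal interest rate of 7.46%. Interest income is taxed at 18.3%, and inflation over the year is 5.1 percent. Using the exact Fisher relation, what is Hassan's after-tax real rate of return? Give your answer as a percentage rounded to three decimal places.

After-tax nominal return = 7.46% × (1 − 0.183) = 6.09482%.
1 + r = 1.0609482 / 1.05100 = 1.0094655
After-tax real rate = 1.0094655 − 1 → 0.947%.

0.947%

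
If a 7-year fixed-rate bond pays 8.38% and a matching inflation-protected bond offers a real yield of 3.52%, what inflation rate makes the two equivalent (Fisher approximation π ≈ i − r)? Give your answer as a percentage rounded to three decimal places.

4.860%

π ≈ i − r = 8.38% − 3.52% → 4.860%.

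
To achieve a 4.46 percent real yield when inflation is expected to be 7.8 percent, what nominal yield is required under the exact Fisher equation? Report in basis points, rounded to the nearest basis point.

(1 + i) = (1 + r)(1 + π) = 1.04460 × 1.07800 = 1.1260788
i = 1.1260788 − 1, so the required nominal rate is 1261 basis points.

1261 basis points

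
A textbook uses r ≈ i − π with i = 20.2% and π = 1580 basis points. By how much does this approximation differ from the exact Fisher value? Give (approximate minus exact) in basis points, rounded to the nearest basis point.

60 basis points

Approximate: r ≈ 20.200% − 15.800% = 4.4000%
Exact: (1 + 0.2020)/(1 + 0.1580) − 1 = 3.7997%
Error = 4.4000% − 3.7997% = 0.6003% → 60 basis points.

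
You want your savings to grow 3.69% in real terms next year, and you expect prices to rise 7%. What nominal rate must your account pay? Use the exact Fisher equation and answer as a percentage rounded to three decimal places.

10.948%

(1 + i) = (1 + r)(1 + π) = 1.03690 × 1.07000 = 1.109483
i = 1.109483 − 1, so the required nominal rate is 10.948%.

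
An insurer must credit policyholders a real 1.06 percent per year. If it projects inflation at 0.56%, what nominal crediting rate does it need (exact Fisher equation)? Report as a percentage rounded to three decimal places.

1.626%

(1 + i) = (1 + r)(1 + π) = 1.01060 × 1.00560 = 1.01625936
i = 1.01625936 − 1, so the required nominal rate is 1.626%.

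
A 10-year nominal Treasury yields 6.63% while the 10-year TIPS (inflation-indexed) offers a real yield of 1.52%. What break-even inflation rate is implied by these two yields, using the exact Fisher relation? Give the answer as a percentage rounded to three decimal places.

5.033%

(1 + π) = (1 + i)/(1 + r) = 1.06630 / 1.01520 = 1.0503349
Break-even inflation = 1.0503349 − 1 → 5.033%.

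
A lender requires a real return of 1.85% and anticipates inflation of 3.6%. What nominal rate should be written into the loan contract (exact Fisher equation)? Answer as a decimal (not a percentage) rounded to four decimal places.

(1 + i) = (1 + r)(1 + π) = 1.01850 × 1.03600 = 1.055166
i = 1.055166 − 1, so the required nominal rate is 0.0552.

0.0552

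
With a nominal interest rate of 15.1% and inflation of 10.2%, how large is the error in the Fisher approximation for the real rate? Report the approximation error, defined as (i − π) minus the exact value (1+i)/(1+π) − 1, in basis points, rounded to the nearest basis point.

45 basis points

Approximate: r ≈ 15.100% − 10.200% = 4.9000%
Exact: (1 + 0.1510)/(1 + 0.1020) − 1 = 4.4465%
Error = 4.9000% − 4.4465% = 0.4535% → 45 basis points.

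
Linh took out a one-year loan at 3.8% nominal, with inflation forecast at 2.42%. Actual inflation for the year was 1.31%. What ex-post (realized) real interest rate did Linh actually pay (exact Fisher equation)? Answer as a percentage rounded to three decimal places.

Ex-post: (1 + 0.0380)/(1 + 0.0131) − 1 = 2.4578%
So the realized real rate is 2.458%.

2.458%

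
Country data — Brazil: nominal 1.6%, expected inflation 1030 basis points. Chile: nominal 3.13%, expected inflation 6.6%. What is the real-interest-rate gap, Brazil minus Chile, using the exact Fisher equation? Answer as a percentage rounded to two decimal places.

Brazil: (1 + 0.0160)/(1 + 0.1030) − 1 = -7.8876%
Chile: (1 + 0.0313)/(1 + 0.0660) − 1 = -3.2552%
Differential = -7.8876% − (-3.2552%) = -4.6324% → -4.63%.

-4.63%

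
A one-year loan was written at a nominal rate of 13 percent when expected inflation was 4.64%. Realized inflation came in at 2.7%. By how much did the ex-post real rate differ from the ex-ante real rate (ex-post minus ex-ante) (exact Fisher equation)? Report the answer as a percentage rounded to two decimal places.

Ex-ante: (1 + 0.1300)/(1 + 0.0464) − 1 = 7.9893%
Ex-post: (1 + 0.1300)/(1 + 0.0270) − 1 = 10.0292%
Difference (ex-post − ex-ante) = 2.0399% → 2.04%.

2.04%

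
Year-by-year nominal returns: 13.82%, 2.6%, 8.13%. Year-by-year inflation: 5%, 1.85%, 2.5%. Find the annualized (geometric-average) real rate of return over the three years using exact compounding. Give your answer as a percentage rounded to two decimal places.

4.83%

Compound the nominal returns: 1.1382 × 1.0260 × 1.0813 = 1.26273479.
Compound inflation: 1.0500 × 1.0185 × 1.0250 = 1.09616063.
Deflate: 1.26273479 / 1.09616063 = 1.15196145.
Annualized real rate = 1.15196145^(1/3) − 1 = 4.8285% → 4.83%.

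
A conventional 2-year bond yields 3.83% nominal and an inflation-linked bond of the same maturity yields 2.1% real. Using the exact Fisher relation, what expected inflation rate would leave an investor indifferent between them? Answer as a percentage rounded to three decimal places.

1.694%

(1 + π) = (1 + i)/(1 + r) = 1.03830 / 1.02100 = 1.016944
Break-even inflation = 1.016944 − 1 → 1.694%.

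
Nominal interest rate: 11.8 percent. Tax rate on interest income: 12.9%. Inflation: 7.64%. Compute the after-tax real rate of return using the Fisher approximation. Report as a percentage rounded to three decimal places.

After-tax nominal return = 11.8% × (1 − 0.129) = 10.2778%.
r ≈ 10.2778% − 7.64% → 2.638%.

2.638%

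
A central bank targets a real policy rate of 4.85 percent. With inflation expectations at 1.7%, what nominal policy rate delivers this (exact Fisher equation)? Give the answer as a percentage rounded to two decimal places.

(1 + i) = (1 + r)(1 + π) = 1.04850 × 1.01700 = 1.0663245
i = 1.0663245 − 1, so the required nominal rate is 6.63%.

6.63%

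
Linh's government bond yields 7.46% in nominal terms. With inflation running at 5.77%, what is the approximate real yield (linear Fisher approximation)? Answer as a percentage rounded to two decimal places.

r ≈ i − π = 7.46% − 5.77% = 1.69%.

1.69%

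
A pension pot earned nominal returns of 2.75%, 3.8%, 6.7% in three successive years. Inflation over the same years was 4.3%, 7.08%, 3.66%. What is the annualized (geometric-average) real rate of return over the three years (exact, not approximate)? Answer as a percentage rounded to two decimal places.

Compound the nominal returns: 1.0275 × 1.0380 × 1.0670 = 1.13800352.
Compound inflation: 1.0430 × 1.0708 × 1.0366 = 1.15772091.
Deflate: 1.13800352 / 1.15772091 = 0.98296879.
Annualized real rate = 0.98296879^(1/3) − 1 = -0.5710% → -0.57%.

-0.57%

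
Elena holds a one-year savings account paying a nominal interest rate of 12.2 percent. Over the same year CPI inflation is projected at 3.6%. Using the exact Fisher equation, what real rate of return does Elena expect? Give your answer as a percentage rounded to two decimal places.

8.30%

1 + r = 1.12200 / 1.03600 = 1.083012
r = 1.083012 − 1 = 8.3012%, i.e. 8.30%.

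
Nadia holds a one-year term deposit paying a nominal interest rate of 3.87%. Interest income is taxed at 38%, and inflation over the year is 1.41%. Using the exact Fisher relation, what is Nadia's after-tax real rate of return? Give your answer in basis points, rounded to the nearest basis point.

After-tax nominal return = 3.87% × (1 − 0.38) = 2.3994%.
1 + r = 1.023994 / 1.01410 = 1.009756
After-tax real rate = 1.009756 − 1 → 98 basis points.

98 basis points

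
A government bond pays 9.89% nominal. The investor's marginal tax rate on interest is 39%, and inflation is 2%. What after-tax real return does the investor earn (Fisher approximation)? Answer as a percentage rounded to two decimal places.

4.03%

After-tax nominal return = 9.89% × (1 − 0.39) = 6.0329%.
r ≈ 6.0329% − 2% → 4.03%.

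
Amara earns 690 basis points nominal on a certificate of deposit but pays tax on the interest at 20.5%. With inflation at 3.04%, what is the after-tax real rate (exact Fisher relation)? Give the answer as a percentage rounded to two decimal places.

2.37%

After-tax nominal return = 6.9% × (1 − 0.205) = 5.4855%.
1 + r = 1.054855 / 1.03040 = 1.023734
After-tax real rate = 1.023734 − 1 → 2.37%.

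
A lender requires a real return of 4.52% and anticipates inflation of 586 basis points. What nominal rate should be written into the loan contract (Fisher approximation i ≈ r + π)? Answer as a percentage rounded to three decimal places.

i ≈ r + π = 4.52% + 5.86% = 10.380%.

10.380%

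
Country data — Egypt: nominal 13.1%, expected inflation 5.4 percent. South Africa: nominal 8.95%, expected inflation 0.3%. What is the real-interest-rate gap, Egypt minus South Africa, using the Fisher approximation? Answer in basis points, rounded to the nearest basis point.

Egypt: 13.1% − 5.4% = 7.700%
South Africa: 8.95% − 0.3% = 8.650%
Differential = -0.950% → -95 basis points.

-95 basis points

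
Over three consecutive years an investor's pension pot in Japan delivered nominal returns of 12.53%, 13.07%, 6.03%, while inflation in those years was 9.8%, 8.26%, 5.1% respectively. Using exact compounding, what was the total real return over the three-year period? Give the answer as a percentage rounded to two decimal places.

7.99%

Compound the nominal returns: 1.1253 × 1.1307 × 1.0603 = 1.349101.
Compound inflation: 1.0980 × 1.0826 × 1.0510 = 1.249318.
Deflate: 1.349101 / 1.249318 = 1.079870.
Total real return = 1.079870 − 1 → 7.99%.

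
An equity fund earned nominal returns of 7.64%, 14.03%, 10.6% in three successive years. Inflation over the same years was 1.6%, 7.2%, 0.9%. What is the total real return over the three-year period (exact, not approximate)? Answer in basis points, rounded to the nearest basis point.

2353 basis points

Compound the nominal returns: 1.0764 × 1.1403 × 1.1060 = 1.357525.
Compound inflation: 1.0160 × 1.0720 × 1.0090 = 1.098954.
Deflate: 1.357525 / 1.098954 = 1.235288.
Total real return = 1.235288 − 1 → 2353 basis points.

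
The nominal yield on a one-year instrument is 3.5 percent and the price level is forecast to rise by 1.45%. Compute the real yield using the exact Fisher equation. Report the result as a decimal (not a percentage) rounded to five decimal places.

0.02021

1 + r = 1.03500 / 1.01450 = 1.020207
r = 1.020207 − 1 = 2.0207%, i.e. 0.02021.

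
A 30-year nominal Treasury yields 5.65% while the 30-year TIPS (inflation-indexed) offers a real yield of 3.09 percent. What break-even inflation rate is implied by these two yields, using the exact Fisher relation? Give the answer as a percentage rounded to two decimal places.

2.48%

(1 + π) = (1 + i)/(1 + r) = 1.05650 / 1.03090 = 1.024833
Break-even inflation = 1.024833 − 1 → 2.48%.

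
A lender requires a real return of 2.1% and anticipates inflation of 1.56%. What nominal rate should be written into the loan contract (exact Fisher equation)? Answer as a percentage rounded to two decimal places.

3.69%

(1 + i) = (1 + r)(1 + π) = 1.02100 × 1.01560 = 1.0369276
i = 1.0369276 − 1, so the required nominal rate is 3.69%.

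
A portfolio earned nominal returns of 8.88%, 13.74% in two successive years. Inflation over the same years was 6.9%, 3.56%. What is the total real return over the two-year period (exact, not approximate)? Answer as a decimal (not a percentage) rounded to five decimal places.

0.11864

Compound the nominal returns: 1.0888 × 1.1374 = 1.238401.
Compound inflation: 1.0690 × 1.0356 = 1.107056.
Deflate: 1.238401 / 1.107056 = 1.118643.
Total real return = 1.118643 − 1 → 0.11864.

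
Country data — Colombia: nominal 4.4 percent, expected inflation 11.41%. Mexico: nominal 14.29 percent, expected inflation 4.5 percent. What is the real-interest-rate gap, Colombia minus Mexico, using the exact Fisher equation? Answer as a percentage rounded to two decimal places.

Colombia: (1 + 0.0440)/(1 + 0.1141) − 1 = -6.2921%
Mexico: (1 + 0.1429)/(1 + 0.0450) − 1 = 9.3684%
Differential = -6.2921% − 9.3684% = -15.6605% → -15.66%.

-15.66%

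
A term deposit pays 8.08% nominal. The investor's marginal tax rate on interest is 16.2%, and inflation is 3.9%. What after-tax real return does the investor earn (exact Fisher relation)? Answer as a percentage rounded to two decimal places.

2.76%

After-tax nominal return = 8.08% × (1 − 0.162) = 6.77104%.
1 + r = 1.0677104 / 1.03900 = 1.027633
After-tax real rate = 1.027633 − 1 → 2.76%.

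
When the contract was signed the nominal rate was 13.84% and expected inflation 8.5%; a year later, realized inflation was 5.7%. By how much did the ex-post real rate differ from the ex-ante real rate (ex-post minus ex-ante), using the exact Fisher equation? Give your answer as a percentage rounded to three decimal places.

2.779%

Ex-ante: (1 + 0.1384)/(1 + 0.0850) − 1 = 4.9217%
Ex-post: (1 + 0.1384)/(1 + 0.0570) − 1 = 7.7010%
Difference (ex-post − ex-ante) = 2.7794% → 2.779%.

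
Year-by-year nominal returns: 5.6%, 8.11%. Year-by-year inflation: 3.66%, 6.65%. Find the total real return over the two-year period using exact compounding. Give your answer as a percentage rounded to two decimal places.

Compound the nominal returns: 1.0560 × 1.0811 = 1.141642.
Compound inflation: 1.0366 × 1.0665 = 1.105534.
Deflate: 1.141642 / 1.105534 = 1.032661.
Total real return = 1.032661 − 1 → 3.27%.

3.27%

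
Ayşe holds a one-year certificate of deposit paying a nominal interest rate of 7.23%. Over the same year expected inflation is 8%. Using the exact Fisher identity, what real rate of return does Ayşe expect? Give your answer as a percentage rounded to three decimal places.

By the Fisher identity, 1 + r = (1 + i)/(1 + π).
1 + r = 1.07230 / 1.08000 = 0.992870
r = 0.992870 − 1 = -0.7130%, i.e. -0.713%.

-0.713%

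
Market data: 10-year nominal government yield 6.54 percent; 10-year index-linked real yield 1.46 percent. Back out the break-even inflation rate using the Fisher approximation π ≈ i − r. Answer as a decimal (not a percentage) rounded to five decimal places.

0.05080

π ≈ i − r = 6.54% − 1.46% → 0.05080.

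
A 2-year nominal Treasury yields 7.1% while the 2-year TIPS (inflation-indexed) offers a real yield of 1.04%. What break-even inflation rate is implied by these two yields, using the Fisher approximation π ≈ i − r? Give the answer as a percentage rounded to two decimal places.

6.06%

π ≈ i − r = 7.1% − 1.04% → 6.06%.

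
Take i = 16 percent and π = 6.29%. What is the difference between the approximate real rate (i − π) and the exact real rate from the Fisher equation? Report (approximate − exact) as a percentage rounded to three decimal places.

Approximate: r ≈ 16.000% − 6.290% = 9.7100%
Exact: (1 + 0.1600)/(1 + 0.0629) − 1 = 9.1354%
Error = 9.7100% − 9.1354% = 0.5746% → 0.575%.

0.575%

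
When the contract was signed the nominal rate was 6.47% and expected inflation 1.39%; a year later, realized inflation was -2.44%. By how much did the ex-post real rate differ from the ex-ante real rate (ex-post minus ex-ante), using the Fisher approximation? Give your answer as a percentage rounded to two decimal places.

3.83%

Ex-ante: 6.47% − 1.39% = 5.080%
Ex-post: 6.47% − (-2.44%) = 8.910%
Difference (ex-post − ex-ante) = 3.8300% → 3.83%.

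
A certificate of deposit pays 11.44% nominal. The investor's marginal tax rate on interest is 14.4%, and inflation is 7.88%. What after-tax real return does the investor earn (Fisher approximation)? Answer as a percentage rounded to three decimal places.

After-tax nominal return = 11.44% × (1 − 0.144) = 9.79264%.
r ≈ 9.79264% − 7.88% → 1.913%.

1.913%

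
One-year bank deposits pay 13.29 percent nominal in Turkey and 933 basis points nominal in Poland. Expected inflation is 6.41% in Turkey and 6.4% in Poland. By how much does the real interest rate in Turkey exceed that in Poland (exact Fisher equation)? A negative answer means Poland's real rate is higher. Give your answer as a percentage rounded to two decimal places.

3.71%

Turkey: (1 + 0.1329)/(1 + 0.0641) − 1 = 6.4656%
Poland: (1 + 0.0933)/(1 + 0.0640) − 1 = 2.7538%
Differential = 6.4656% − 2.7538% = 3.7118% → 3.71%.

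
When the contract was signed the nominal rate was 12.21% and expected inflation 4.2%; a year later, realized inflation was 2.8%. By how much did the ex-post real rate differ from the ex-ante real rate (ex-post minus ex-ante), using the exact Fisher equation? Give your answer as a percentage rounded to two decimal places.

1.47%

Ex-ante: (1 + 0.1221)/(1 + 0.0420) − 1 = 7.6871%
Ex-post: (1 + 0.1221)/(1 + 0.0280) − 1 = 9.1537%
Difference (ex-post − ex-ante) = 1.4666% → 1.47%.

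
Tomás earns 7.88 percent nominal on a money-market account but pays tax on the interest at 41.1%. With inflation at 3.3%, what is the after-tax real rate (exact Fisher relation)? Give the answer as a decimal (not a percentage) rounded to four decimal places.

After-tax nominal return = 7.88% × (1 − 0.411) = 4.64132%.
1 + r = 1.0464132 / 1.03300 = 1.012985
After-tax real rate = 1.012985 − 1 → 0.0130.

0.0130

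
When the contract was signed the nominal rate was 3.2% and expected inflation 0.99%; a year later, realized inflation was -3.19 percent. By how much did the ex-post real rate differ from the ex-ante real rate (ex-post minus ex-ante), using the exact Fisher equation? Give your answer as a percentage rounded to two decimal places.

Ex-ante: (1 + 0.0320)/(1 + 0.0099) − 1 = 2.1883%
Ex-post: (1 + 0.0320)/(1 − 0.0319) − 1 = 6.6006%
Difference (ex-post − ex-ante) = 4.4122% → 4.41%.

4.41%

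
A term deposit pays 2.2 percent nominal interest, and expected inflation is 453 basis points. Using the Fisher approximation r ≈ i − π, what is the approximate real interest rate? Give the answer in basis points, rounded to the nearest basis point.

-233 basis points

r ≈ i − π = 2.2% − 4.53% = -233 basis points.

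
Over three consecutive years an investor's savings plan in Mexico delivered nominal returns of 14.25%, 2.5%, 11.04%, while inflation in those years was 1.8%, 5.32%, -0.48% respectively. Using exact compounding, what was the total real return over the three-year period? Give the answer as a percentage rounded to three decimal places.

21.868%

Nominal growth factor = 1.1425 × 1.0250 × 1.1104 = 1.300348
Price-level growth factor = 1.0180 × 1.0532 × 0.9952 = 1.067011
Real growth factor = 1.300348 / 1.067011 = 1.218682
Total real return = 1.218682 − 1 → 21.868%.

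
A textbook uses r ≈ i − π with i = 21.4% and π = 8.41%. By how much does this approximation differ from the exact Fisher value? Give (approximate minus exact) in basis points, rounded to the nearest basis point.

101 basis points

Approximate: r ≈ 21.400% − 8.410% = 12.9900%
Exact: (1 + 0.2140)/(1 + 0.0841) − 1 = 11.9823%
Error = 12.9900% − 11.9823% = 1.0077% → 101 basis points.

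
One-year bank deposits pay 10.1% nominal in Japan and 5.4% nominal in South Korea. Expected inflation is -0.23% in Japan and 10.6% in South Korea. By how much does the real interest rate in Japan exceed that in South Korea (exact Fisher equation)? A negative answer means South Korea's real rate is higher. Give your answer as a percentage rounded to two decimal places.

Japan: (1 + 0.1010)/(1 − 0.0023) − 1 = 10.3538%
South Korea: (1 + 0.0540)/(1 + 0.1060) − 1 = -4.7016%
Differential = 10.3538% − (-4.7016%) = 15.0554% → 15.06%.

15.06%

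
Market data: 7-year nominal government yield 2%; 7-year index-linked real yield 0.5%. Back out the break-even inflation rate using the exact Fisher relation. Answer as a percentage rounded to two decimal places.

1.49%

(1 + π) = (1 + i)/(1 + r) = 1.02000 / 1.00500 = 1.014925
Break-even inflation = 1.014925 − 1 → 1.49%.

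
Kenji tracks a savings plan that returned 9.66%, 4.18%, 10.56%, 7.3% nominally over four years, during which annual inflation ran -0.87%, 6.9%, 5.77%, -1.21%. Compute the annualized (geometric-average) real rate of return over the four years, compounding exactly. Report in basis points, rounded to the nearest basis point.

518 basis points

Nominal growth factor = 1.0966 × 1.0418 × 1.1056 × 1.0730 = 1.35528411
Price-level growth factor = 0.9913 × 1.0690 × 1.0577 × 0.9879 = 1.10728216
Real growth factor = 1.35528411 / 1.10728216 = 1.22397359
Annualized real rate = 1.22397359^(1/4) − 1 = 5.1824% → 518 basis points.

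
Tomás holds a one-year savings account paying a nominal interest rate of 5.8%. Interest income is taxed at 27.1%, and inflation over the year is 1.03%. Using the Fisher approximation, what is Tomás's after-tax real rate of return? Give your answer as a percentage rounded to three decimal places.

3.198%

After-tax nominal return = 5.8% × (1 − 0.271) = 4.2282%.
r ≈ 4.2282% − 1.03% → 3.198%.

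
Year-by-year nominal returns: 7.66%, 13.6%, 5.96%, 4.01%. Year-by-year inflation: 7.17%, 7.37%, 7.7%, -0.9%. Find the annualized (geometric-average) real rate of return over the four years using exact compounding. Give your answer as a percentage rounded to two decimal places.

2.35%

Nominal growth factor = 1.0766 × 1.1360 × 1.0596 × 1.0401 = 1.34787542
Price-level growth factor = 1.0717 × 1.0737 × 1.0770 × 0.9910 = 1.22813340
Real growth factor = 1.34787542 / 1.22813340 = 1.09749920
Annualized real rate = 1.09749920^(1/4) − 1 = 2.3531% → 2.35%.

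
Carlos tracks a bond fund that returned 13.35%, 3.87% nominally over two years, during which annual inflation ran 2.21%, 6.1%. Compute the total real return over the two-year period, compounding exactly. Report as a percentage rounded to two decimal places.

8.57%

Compound the nominal returns: 1.1335 × 1.0387 = 1.177366.
Compound inflation: 1.0221 × 1.0610 = 1.084448.
Deflate: 1.177366 / 1.084448 = 1.085683.
Total real return = 1.085683 − 1 → 8.57%.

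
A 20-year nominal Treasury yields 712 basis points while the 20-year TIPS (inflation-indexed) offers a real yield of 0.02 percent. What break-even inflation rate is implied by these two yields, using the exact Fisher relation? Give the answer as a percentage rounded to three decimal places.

(1 + π) = (1 + i)/(1 + r) = 1.07120 / 1.00020 = 1.070986
Break-even inflation = 1.070986 − 1 → 7.099%.

7.099%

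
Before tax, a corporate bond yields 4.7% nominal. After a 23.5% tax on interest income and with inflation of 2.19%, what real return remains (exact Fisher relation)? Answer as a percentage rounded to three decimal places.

After-tax nominal return = 4.7% × (1 − 0.235) = 3.5955%.
1 + r = 1.035955 / 1.02190 = 1.013754
After-tax real rate = 1.013754 − 1 → 1.375%.

1.375%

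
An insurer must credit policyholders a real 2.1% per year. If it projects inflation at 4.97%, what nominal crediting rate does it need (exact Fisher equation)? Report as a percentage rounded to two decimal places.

(1 + i) = (1 + r)(1 + π) = 1.02100 × 1.04970 = 1.0717437
i = 1.0717437 − 1, so the required nominal rate is 7.17%.

7.17%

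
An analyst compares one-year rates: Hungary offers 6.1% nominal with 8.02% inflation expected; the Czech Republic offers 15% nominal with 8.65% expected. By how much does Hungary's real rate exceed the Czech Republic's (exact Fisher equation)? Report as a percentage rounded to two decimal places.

-7.62%

Hungary: (1 + 0.0610)/(1 + 0.0802) − 1 = -1.7774%
The Czech Republic: (1 + 0.1500)/(1 + 0.0865) − 1 = 5.8445%
Differential = -1.7774% − 5.8445% = -7.6219% → -7.62%.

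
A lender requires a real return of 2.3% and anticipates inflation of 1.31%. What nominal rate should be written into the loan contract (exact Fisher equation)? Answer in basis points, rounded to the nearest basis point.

364 basis points

(1 + i) = (1 + r)(1 + π) = 1.02300 × 1.01310 = 1.0364013
i = 1.0364013 − 1, so the required nominal rate is 364 basis points.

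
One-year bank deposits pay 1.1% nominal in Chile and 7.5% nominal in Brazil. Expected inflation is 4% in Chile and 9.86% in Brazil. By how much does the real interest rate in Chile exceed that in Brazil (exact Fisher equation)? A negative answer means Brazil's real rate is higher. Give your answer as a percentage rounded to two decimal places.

-0.64%

Chile: (1 + 0.0110)/(1 + 0.0400) − 1 = -2.7885%
Brazil: (1 + 0.0750)/(1 + 0.0986) − 1 = -2.1482%
Differential = -2.7885% − (-2.1482%) = -0.6403% → -0.64%.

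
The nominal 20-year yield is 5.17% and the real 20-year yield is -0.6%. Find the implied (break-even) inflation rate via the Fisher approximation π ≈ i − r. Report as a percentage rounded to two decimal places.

5.77%

π ≈ i − r = 5.17% − (-0.6%) → 5.77%.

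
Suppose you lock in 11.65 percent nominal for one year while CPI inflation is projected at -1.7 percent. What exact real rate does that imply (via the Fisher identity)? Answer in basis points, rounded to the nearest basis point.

1358 basis points

1 + r = 1.11650 / 0.98300 = 1.135809
r = 1.135809 − 1 = 13.5809%, i.e. 1358 basis points.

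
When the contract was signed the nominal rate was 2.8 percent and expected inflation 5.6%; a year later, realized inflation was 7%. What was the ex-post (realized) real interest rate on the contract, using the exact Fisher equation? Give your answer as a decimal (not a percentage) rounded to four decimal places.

Ex-post: (1 + 0.0280)/(1 + 0.0700) − 1 = -3.9252%
So the realized real rate is -0.0393.

-0.0393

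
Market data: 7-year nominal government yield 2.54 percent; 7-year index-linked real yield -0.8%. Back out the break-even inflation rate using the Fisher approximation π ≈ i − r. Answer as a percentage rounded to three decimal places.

3.340%

π ≈ i − r = 2.54% − (-0.8%) → 3.340%.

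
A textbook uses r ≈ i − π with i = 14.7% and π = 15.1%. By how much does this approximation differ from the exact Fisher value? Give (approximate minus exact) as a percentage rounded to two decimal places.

Approximate: r ≈ 14.700% − 15.100% = -0.4000%
Exact: (1 + 0.1470)/(1 + 0.1510) − 1 = -0.3475%
Error = -0.4000% − (-0.3475%) = -0.0525% → -0.05%.

-0.05%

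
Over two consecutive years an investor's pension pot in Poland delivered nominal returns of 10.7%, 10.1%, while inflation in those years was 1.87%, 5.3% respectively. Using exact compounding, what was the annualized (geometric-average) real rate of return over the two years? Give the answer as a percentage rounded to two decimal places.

6.59%

Compound the nominal returns: 1.1070 × 1.1010 = 1.21880700.
Compound inflation: 1.0187 × 1.0530 = 1.07269110.
Deflate: 1.21880700 / 1.07269110 = 1.13621433.
Annualized real rate = 1.13621433^(1/2) − 1 = 6.5934% → 6.59%.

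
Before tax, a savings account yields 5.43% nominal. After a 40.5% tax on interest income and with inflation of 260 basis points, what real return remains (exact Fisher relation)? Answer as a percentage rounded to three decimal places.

After-tax nominal return = 5.43% × (1 − 0.405) = 3.23085%.
1 + r = 1.0323085 / 1.02600 = 1.006149
After-tax real rate = 1.006149 − 1 → 0.615%.

0.615%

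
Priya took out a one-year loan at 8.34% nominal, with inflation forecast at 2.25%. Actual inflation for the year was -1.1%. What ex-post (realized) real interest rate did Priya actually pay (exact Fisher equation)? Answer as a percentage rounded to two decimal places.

9.54%

Ex-post: (1 + 0.0834)/(1 − 0.0110) − 1 = 9.54499%
So the realized real rate is 9.54%.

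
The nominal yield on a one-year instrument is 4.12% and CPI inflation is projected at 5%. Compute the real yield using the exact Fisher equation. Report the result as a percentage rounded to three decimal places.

-0.838%

1 + r = 1.04120 / 1.05000 = 0.991619
r = 0.991619 − 1 = -0.8381%, i.e. -0.838%.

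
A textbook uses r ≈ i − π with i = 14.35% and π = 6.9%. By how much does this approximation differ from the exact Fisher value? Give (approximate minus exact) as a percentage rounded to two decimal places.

Approximate: r ≈ 14.350% − 6.900% = 7.4500%
Exact: (1 + 0.1435)/(1 + 0.0690) − 1 = 6.9691%
Error = 7.4500% − 6.9691% = 0.4809% → 0.48%.

0.48%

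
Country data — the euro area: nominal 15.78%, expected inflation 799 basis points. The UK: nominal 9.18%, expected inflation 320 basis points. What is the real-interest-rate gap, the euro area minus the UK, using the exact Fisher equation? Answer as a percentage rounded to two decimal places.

The euro area: (1 + 0.1578)/(1 + 0.0799) − 1 = 7.2136%
The UK: (1 + 0.0918)/(1 + 0.0320) − 1 = 5.7946%
Differential = 7.2136% − 5.7946% = 1.4191% → 1.42%.

1.42%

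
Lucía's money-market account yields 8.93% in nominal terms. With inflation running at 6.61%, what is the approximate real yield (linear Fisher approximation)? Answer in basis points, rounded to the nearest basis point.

232 basis points

r ≈ i − π = 8.93% − 6.61% = 232 basis points.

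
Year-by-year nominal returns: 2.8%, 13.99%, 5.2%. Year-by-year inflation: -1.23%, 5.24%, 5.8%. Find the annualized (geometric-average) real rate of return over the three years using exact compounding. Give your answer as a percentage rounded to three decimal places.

3.879%

Nominal growth factor = 1.0280 × 1.1399 × 1.0520 = 1.23275169
Price-level growth factor = 0.9877 × 1.0524 × 1.0580 = 1.09974390
Real growth factor = 1.23275169 / 1.09974390 = 1.12094434
Annualized real rate = 1.12094434^(1/3) − 1 = 3.8791% → 3.879%.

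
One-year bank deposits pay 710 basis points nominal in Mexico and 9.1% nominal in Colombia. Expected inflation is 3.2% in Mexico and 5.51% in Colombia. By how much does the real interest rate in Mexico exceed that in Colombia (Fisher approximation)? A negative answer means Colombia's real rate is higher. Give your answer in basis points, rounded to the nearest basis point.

31 basis points

Mexico: 7.1% − 3.2% = 3.900%
Colombia: 9.1% − 5.51% = 3.590%
Differential = 0.310% → 31 basis points.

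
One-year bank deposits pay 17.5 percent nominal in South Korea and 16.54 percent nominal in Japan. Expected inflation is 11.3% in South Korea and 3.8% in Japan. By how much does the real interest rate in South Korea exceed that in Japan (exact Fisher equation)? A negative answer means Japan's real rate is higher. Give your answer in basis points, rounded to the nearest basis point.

-670 basis points

South Korea: (1 + 0.1750)/(1 + 0.1130) − 1 = 5.5705%
Japan: (1 + 0.1654)/(1 + 0.0380) − 1 = 12.2736%
Differential = 5.5705% − 12.2736% = -6.7031% → -670 basis points.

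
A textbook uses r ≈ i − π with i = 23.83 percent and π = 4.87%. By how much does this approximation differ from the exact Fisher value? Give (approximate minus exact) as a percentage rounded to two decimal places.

Approximate: r ≈ 23.830% − 4.870% = 18.9600%
Exact: (1 + 0.2383)/(1 + 0.0487) − 1 = 18.0795%
Error = 18.9600% − 18.0795% = 0.8805% → 0.88%.

0.88%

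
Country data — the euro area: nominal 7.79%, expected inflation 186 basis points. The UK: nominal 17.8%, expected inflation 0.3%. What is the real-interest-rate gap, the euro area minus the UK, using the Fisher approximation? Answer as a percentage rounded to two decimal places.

-11.57%

The euro area: 7.79% − 1.86% = 5.930%
The UK: 17.8% − 0.3% = 17.500%
Differential = -11.570% → -11.57%.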